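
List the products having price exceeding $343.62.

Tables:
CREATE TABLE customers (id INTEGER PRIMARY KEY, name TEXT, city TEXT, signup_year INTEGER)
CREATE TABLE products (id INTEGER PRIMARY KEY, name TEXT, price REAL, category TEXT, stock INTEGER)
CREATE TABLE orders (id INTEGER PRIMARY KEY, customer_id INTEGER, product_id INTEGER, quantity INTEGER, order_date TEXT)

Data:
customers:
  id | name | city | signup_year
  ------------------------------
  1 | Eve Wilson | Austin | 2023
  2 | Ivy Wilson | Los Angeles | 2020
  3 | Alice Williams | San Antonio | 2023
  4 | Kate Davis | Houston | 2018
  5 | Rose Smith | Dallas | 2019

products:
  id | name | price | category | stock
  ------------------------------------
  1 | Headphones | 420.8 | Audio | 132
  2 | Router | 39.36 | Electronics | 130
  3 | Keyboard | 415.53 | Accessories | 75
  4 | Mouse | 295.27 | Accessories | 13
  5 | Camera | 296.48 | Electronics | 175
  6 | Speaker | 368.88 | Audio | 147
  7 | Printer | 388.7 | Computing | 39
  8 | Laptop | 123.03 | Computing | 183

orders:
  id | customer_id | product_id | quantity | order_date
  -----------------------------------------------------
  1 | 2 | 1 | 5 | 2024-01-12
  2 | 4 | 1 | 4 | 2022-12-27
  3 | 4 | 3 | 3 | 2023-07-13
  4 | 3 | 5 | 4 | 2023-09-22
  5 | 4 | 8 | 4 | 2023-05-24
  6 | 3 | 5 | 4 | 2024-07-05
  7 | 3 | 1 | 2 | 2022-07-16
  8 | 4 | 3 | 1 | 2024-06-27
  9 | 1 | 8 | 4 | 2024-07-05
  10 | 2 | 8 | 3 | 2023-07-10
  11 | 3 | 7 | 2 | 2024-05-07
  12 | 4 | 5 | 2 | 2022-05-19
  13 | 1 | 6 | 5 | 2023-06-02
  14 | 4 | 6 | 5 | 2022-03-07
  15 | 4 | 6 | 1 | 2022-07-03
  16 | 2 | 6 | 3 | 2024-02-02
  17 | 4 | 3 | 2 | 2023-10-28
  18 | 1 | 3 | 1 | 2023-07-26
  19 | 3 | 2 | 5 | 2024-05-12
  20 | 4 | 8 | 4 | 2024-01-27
SELECT name, price FROM products WHERE price > 343.62

Execution result:
name | price
Headphones | 420.80
Keyboard | 415.53
Speaker | 368.88
Printer | 388.70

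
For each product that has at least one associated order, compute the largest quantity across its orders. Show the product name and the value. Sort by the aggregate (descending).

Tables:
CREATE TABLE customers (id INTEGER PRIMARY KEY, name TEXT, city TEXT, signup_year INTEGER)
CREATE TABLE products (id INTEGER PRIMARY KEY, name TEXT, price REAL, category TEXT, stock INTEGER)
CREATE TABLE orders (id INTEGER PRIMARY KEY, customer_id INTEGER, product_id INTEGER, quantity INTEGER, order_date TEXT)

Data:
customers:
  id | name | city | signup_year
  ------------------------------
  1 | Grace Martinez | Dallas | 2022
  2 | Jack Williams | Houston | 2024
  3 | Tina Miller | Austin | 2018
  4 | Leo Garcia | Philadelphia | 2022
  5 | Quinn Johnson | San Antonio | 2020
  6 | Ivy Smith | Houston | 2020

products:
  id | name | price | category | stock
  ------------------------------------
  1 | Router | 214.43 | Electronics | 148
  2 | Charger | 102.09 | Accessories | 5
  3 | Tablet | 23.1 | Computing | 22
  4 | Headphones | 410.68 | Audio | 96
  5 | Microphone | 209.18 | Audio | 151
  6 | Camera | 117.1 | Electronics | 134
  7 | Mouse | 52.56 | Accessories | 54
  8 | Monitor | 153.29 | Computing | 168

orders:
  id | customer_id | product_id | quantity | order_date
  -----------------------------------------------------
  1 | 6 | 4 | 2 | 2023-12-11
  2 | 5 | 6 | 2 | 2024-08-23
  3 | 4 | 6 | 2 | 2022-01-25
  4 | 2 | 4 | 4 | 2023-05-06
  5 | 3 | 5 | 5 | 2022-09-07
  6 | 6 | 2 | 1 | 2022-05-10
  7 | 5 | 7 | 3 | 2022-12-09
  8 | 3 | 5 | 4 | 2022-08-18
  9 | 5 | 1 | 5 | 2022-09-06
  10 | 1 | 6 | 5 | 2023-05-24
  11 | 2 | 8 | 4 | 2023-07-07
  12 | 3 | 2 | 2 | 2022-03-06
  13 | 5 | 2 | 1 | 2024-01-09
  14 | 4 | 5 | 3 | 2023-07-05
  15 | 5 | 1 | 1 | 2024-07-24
SELECT p.name, MAX(c.quantity) AS max_quantity FROM orders c JOIN products p ON c.product_id = p.id GROUP BY p.id, p.name ORDER BY max_quantity DESC

Execution result:
name | max_quantity
Router | 5
Microphone | 5
Camera | 5
Headphones | 4
Monitor | 4
Mouse | 3
Charger | 2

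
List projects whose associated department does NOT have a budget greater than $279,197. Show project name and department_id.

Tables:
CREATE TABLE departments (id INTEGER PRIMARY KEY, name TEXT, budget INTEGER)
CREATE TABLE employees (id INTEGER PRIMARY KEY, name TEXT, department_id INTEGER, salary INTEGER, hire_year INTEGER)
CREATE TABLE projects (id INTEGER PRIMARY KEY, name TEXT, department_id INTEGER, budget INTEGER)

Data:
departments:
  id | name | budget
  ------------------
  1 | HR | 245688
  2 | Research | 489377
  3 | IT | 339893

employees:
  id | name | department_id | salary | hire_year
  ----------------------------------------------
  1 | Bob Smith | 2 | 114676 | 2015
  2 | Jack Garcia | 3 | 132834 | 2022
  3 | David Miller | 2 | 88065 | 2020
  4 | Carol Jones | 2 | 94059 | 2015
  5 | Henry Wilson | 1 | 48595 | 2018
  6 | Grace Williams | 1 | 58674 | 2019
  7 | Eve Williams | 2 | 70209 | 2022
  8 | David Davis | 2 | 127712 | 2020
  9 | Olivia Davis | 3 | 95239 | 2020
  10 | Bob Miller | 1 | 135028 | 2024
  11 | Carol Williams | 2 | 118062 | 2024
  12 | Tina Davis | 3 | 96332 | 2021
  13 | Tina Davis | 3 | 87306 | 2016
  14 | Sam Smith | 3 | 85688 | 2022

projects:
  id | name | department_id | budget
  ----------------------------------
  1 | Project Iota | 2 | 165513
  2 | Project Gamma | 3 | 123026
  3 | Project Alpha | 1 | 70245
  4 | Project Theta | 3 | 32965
SELECT name, department_id FROM projects WHERE department_id NOT IN (SELECT id FROM departments WHERE budget > 279197)

Execution result:
name | department_id
Project Alpha | 1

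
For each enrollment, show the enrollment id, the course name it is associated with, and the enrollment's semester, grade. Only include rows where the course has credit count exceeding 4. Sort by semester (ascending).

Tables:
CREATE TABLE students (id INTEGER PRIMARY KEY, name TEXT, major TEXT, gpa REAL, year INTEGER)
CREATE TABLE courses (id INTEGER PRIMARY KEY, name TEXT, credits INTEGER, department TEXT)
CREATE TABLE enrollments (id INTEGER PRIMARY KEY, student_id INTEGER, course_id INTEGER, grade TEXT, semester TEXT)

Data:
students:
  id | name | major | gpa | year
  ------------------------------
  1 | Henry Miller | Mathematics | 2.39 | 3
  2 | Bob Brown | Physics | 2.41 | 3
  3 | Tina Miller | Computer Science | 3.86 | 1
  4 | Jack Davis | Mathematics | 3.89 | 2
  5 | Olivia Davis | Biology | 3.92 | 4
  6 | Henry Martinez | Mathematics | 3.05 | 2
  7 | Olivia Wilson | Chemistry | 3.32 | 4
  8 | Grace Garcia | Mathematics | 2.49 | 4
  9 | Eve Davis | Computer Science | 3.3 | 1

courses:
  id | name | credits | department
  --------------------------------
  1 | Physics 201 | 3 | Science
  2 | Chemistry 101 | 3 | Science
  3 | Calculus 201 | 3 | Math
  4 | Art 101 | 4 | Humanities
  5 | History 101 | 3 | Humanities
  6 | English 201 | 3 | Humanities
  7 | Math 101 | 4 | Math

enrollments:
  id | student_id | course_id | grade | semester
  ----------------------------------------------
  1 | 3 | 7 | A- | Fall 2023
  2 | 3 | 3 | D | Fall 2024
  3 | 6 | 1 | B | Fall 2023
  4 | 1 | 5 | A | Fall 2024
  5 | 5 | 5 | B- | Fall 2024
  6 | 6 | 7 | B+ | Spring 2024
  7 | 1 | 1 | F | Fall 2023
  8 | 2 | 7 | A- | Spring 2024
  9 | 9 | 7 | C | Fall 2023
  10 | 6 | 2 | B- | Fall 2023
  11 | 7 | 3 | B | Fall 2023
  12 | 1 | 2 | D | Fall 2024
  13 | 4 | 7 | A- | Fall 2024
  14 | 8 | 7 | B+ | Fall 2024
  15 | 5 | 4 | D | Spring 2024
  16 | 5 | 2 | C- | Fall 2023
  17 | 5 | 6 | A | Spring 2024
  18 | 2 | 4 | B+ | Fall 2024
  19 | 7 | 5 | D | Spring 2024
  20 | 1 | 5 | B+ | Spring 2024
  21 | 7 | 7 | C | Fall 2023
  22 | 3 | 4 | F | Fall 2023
SELECT c.id, p.name AS course, c.semester, c.grade FROM enrollments c JOIN courses p ON c.course_id = p.id WHERE p.credits > 4 ORDER BY c.semester ASC

Execution result:
(no rows)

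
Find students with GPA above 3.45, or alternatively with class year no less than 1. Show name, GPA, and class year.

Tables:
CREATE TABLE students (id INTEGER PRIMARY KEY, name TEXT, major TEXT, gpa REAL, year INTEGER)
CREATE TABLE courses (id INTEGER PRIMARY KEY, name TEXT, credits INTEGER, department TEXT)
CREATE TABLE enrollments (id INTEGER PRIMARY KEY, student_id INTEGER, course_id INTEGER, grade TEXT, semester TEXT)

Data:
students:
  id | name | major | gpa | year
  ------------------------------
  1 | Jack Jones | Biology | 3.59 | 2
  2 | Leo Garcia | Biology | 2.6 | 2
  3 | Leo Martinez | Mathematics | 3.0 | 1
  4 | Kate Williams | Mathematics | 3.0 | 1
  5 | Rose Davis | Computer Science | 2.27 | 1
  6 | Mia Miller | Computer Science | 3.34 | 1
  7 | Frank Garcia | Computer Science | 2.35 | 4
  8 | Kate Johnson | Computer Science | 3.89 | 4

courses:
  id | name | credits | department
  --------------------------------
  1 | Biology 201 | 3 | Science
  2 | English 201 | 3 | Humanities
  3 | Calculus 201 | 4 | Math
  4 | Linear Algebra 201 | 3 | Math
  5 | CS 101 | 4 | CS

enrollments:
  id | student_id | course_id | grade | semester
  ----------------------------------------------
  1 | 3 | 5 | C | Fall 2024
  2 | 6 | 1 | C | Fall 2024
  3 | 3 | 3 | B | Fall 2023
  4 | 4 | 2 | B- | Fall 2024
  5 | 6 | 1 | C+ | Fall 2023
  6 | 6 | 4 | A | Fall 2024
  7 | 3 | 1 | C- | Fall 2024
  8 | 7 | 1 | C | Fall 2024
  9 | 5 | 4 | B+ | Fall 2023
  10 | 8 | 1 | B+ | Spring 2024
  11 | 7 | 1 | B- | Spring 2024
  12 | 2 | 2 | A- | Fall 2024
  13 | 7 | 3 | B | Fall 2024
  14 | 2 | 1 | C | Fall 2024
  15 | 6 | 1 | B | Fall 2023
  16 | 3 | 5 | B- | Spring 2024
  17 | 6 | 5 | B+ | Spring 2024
SELECT name, gpa, year FROM students WHERE gpa > 3.45 OR year >= 1

Execution result:
name | gpa | year
Jack Jones | 3.59 | 2
Leo Garcia | 2.60 | 2
Leo Martinez | 3.00 | 1
Kate Williams | 3.00 | 1
Rose Davis | 2.27 | 1
Mia Miller | 3.34 | 1
Frank Garcia | 2.35 | 4
Kate Johnson | 3.89 | 4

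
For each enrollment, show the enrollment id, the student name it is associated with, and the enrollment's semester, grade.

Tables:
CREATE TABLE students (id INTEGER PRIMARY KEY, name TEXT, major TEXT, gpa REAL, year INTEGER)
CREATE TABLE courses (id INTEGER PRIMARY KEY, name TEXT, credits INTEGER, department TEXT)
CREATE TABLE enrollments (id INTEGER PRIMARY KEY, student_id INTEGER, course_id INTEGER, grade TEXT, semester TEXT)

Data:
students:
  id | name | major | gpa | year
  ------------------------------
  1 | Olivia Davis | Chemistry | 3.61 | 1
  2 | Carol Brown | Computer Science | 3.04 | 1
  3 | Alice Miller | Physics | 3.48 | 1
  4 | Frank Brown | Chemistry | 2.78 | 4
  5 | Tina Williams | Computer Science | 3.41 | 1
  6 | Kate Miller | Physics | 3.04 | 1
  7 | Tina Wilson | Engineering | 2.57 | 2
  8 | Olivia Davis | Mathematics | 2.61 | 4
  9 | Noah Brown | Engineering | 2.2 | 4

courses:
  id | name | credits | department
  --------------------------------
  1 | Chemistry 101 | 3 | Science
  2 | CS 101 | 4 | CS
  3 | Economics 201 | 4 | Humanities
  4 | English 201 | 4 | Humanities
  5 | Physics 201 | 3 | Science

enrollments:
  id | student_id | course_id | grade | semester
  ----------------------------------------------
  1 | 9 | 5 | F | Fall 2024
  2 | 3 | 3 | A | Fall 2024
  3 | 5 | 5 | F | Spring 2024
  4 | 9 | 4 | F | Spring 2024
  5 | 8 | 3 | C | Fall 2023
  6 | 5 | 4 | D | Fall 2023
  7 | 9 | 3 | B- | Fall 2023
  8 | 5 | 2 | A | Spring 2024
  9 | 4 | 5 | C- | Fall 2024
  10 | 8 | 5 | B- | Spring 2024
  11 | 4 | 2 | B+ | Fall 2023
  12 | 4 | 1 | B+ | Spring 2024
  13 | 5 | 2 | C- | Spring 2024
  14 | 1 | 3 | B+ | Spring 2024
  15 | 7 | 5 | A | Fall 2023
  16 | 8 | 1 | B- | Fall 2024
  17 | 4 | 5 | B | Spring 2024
SELECT c.id, p.name AS student, c.semester, c.grade FROM enrollments c JOIN students p ON c.student_id = p.id

Execution result:
id | student | semester | grade
1 | Noah Brown | Fall 2024 | F
2 | Alice Miller | Fall 2024 | A
3 | Tina Williams | Spring 2024 | F
4 | Noah Brown | Spring 2024 | F
5 | Olivia Davis | Fall 2023 | C
6 | Tina Williams | Fall 2023 | D
7 | Noah Brown | Fall 2023 | B-
8 | Tina Williams | Spring 2024 | A
9 | Frank Brown | Fall 2024 | C-
10 | Olivia Davis | Spring 2024 | B-
11 | Frank Brown | Fall 2023 | B+
12 | Frank Brown | Spring 2024 | B+
13 | Tina Williams | Spring 2024 | C-
14 | Olivia Davis | Spring 2024 | B+
15 | Tina Wilson | Fall 2023 | A
16 | Olivia Davis | Fall 2024 | B-
17 | Frank Brown | Spring 2024 | B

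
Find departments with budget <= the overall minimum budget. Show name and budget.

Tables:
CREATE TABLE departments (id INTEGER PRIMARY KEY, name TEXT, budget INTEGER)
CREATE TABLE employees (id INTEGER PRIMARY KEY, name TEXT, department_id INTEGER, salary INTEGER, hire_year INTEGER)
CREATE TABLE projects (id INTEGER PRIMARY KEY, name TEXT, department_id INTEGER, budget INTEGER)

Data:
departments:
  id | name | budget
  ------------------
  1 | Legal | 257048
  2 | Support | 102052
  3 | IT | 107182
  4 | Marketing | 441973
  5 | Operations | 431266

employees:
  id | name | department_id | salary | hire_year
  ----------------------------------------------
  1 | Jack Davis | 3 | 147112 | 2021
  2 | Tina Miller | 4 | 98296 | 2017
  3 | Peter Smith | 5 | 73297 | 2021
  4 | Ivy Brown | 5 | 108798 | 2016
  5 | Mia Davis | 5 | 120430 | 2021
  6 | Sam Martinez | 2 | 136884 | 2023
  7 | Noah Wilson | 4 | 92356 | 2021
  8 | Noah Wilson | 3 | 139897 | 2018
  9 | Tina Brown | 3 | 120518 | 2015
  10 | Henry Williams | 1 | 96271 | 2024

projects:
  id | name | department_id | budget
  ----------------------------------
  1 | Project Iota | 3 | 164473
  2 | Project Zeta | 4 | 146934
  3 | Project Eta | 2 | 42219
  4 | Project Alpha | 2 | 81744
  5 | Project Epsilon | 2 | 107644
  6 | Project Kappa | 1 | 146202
SELECT name, budget FROM departments WHERE budget <= (SELECT MIN(budget) FROM departments)

Execution result:
name | budget
Support | 102052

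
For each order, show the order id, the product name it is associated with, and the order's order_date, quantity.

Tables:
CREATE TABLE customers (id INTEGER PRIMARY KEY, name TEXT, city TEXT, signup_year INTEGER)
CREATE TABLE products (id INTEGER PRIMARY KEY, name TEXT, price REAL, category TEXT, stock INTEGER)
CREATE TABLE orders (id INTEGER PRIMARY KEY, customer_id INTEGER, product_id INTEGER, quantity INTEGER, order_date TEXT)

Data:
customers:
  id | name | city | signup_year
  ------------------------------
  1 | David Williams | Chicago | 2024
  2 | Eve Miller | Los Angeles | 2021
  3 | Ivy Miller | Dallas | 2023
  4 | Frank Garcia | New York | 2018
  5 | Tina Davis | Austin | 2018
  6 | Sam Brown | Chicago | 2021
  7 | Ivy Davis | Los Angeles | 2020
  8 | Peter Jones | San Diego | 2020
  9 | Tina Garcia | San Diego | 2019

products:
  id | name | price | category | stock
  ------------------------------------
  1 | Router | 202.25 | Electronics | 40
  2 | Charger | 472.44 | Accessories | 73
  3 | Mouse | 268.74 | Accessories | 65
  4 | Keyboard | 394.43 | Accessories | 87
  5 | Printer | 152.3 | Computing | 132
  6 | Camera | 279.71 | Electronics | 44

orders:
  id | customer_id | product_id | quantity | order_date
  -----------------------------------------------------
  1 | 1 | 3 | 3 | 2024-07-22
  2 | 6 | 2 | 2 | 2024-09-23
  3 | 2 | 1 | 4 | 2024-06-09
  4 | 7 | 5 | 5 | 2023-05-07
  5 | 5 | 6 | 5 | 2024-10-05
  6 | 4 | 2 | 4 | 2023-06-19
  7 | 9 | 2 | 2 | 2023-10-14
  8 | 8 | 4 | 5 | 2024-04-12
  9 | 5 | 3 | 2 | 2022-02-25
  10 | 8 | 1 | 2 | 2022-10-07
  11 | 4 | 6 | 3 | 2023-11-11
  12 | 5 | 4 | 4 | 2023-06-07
SELECT c.id, p.name AS product, c.order_date, c.quantity FROM orders c JOIN products p ON c.product_id = p.id

Execution result:
id | product | order_date | quantity
1 | Mouse | 2024-07-22 | 3
2 | Charger | 2024-09-23 | 2
3 | Router | 2024-06-09 | 4
4 | Printer | 2023-05-07 | 5
5 | Camera | 2024-10-05 | 5
6 | Charger | 2023-06-19 | 4
7 | Charger | 2023-10-14 | 2
8 | Keyboard | 2024-04-12 | 5
9 | Mouse | 2022-02-25 | 2
10 | Router | 2022-10-07 | 2
11 | Camera | 2023-11-11 | 3
12 | Keyboard | 2023-06-07 | 4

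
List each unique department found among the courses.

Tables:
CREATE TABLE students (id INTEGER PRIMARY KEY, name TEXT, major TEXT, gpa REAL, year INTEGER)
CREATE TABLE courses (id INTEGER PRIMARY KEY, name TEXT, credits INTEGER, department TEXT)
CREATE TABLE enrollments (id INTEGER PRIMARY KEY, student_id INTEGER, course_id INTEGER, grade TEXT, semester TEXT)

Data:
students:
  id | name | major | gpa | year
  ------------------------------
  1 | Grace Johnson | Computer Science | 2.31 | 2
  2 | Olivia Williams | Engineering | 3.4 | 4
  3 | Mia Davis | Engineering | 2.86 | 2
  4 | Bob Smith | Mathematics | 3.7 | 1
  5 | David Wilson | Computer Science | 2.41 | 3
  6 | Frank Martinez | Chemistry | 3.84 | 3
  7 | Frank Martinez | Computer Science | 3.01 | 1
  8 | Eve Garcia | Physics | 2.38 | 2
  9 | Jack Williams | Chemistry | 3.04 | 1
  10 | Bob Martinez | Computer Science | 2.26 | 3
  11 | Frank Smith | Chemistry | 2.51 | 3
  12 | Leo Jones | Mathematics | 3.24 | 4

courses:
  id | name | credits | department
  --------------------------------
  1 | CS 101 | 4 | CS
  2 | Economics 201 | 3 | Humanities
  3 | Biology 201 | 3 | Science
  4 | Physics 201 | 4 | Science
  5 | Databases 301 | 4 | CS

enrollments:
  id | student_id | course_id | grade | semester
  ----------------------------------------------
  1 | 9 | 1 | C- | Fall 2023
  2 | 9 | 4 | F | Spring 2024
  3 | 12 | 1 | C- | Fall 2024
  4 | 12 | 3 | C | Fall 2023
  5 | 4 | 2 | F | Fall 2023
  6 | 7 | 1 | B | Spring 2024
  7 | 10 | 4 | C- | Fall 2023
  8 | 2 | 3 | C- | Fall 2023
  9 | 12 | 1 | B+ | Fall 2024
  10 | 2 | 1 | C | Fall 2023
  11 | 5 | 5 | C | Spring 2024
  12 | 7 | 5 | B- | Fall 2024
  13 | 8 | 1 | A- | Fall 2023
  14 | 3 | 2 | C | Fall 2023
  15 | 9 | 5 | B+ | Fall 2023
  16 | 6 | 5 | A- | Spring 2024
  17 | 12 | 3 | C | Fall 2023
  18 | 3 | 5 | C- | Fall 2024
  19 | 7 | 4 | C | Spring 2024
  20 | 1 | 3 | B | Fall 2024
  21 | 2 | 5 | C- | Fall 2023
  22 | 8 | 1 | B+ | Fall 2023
SELECT DISTINCT department FROM courses

Execution result:
department
CS
Humanities
Science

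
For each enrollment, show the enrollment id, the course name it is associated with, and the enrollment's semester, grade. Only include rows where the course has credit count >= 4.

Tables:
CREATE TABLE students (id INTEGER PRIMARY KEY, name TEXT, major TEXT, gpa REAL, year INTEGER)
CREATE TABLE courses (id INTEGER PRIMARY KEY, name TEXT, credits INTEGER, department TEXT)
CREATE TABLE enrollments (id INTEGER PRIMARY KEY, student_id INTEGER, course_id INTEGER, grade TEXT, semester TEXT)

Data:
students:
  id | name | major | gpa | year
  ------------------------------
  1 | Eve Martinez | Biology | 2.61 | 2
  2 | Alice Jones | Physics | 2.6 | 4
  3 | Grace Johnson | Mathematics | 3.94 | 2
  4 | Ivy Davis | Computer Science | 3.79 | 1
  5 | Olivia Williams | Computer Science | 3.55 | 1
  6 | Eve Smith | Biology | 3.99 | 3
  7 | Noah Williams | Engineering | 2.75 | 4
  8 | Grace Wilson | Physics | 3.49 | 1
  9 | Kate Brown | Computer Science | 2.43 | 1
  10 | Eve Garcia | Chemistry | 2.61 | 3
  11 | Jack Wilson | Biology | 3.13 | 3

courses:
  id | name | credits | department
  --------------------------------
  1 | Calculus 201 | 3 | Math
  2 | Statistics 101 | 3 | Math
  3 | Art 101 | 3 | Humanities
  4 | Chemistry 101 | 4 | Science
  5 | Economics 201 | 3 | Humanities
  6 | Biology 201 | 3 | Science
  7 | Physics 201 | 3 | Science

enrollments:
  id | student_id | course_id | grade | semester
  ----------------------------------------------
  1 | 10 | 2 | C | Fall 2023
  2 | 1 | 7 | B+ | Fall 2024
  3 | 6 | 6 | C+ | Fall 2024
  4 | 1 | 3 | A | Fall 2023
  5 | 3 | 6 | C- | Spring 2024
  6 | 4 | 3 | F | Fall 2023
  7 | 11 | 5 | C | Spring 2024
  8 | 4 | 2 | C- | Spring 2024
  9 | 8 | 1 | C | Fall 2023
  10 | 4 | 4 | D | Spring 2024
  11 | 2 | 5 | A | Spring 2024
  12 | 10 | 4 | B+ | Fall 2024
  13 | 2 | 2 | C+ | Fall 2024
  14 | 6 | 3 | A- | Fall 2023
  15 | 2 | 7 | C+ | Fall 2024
SELECT c.id, p.name AS course, c.semester, c.grade FROM enrollments c JOIN courses p ON c.course_id = p.id WHERE p.credits >= 4

Execution result:
id | course | semester | grade
10 | Chemistry 101 | Spring 2024 | D
12 | Chemistry 101 | Fall 2024 | B+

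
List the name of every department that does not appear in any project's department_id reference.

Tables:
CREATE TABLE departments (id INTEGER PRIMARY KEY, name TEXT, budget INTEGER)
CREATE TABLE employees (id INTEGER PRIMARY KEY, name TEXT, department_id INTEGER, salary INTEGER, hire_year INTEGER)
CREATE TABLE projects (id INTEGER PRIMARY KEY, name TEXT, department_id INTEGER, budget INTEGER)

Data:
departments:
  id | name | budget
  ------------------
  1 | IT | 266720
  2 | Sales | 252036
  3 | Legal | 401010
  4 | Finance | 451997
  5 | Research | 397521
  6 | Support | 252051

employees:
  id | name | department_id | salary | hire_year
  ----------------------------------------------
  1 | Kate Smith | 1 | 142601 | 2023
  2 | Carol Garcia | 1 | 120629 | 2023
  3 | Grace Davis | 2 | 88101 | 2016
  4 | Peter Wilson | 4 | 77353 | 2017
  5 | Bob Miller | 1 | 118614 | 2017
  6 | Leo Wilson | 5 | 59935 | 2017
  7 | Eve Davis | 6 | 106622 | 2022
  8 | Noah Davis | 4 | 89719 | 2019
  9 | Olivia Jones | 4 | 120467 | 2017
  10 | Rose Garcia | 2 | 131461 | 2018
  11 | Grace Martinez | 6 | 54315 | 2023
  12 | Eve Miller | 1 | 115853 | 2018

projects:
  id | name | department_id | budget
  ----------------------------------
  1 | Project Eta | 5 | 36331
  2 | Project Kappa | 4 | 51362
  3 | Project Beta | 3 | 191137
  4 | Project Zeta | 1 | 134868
SELECT p.name FROM departments p LEFT JOIN projects c ON c.department_id = p.id WHERE c.id IS NULL

Execution result:
name
Sales
Support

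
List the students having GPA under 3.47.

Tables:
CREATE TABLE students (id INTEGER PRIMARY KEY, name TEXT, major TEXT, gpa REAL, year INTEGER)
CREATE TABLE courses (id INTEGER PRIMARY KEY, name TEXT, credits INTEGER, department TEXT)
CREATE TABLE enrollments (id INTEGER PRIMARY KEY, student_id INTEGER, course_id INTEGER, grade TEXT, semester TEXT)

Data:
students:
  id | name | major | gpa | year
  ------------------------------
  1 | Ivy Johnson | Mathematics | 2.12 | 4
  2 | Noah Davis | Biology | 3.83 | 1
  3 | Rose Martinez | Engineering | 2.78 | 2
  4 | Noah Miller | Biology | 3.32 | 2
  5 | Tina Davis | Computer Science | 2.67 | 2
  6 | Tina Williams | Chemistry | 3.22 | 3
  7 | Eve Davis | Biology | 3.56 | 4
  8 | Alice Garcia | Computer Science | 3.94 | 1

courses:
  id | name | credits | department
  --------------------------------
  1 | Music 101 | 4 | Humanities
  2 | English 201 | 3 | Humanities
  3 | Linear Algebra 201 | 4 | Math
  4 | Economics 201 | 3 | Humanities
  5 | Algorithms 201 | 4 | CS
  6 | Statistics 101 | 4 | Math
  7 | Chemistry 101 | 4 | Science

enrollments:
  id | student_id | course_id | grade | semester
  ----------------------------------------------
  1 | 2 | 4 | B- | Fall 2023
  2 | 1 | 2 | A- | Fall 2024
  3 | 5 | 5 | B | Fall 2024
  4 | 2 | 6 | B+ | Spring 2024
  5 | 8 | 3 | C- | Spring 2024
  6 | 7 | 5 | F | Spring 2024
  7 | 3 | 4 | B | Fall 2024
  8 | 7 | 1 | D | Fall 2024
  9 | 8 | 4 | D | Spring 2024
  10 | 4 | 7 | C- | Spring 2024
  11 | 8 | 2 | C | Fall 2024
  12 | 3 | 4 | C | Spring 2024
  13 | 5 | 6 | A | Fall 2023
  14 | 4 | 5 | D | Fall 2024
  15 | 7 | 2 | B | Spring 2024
SELECT name, gpa FROM students WHERE gpa < 3.47

Execution result:
name | gpa
Ivy Johnson | 2.12
Rose Martinez | 2.78
Noah Miller | 3.32
Tina Davis | 2.67
Tina Williams | 3.22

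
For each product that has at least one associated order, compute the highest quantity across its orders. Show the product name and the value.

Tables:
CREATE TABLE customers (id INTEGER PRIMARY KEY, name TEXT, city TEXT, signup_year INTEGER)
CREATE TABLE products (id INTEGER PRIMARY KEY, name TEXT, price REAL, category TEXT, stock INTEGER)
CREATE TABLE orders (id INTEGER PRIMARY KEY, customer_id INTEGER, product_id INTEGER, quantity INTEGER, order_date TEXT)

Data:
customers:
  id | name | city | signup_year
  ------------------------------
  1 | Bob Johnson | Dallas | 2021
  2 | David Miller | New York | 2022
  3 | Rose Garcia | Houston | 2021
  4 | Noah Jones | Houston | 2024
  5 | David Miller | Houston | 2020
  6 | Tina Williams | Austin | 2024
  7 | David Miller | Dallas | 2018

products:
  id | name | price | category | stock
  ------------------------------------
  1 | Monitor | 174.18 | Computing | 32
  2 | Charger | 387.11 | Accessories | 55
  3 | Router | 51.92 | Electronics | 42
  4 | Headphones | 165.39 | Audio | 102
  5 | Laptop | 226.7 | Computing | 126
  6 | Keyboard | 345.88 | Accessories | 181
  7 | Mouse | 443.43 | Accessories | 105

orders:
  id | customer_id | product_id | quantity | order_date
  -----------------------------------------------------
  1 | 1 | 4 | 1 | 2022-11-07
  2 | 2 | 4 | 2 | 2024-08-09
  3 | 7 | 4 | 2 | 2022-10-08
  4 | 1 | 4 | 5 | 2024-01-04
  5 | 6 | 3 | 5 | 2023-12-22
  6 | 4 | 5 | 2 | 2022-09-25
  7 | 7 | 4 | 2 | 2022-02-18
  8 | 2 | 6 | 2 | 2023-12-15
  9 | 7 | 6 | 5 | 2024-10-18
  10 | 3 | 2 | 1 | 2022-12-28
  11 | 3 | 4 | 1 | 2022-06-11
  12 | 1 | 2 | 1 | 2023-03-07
SELECT p.name, MAX(c.quantity) AS max_quantity FROM orders c JOIN products p ON c.product_id = p.id GROUP BY p.id, p.name

Execution result:
name | max_quantity
Charger | 1
Router | 5
Headphones | 5
Laptop | 2
Keyboard | 5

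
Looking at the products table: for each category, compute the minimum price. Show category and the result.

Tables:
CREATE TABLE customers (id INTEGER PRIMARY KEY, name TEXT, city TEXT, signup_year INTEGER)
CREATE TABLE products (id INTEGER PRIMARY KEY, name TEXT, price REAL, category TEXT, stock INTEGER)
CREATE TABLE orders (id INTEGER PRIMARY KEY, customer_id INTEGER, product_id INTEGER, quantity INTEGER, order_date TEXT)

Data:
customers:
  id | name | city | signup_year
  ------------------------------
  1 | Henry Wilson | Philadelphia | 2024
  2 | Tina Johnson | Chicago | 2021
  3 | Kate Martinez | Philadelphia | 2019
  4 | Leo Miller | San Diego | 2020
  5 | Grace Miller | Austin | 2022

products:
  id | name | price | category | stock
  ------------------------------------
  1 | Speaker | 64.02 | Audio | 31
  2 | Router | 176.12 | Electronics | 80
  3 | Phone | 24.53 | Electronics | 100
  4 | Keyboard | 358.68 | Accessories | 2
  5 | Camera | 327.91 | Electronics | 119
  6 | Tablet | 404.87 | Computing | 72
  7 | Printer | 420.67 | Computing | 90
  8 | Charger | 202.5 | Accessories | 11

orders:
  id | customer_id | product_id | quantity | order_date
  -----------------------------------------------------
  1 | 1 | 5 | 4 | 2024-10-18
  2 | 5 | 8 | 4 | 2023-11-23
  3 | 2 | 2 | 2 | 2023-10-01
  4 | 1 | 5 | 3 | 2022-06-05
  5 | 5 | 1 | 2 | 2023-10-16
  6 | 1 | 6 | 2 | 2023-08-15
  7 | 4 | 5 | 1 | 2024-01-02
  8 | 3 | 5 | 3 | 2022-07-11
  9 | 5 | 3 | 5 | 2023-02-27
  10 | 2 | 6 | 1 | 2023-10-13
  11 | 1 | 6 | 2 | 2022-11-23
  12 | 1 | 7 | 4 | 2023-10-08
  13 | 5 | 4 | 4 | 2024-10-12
SELECT category, MIN(price) AS min_price FROM products GROUP BY category

Execution result:
category | min_price
Accessories | 202.50
Audio | 64.02
Computing | 404.87
Electronics | 24.53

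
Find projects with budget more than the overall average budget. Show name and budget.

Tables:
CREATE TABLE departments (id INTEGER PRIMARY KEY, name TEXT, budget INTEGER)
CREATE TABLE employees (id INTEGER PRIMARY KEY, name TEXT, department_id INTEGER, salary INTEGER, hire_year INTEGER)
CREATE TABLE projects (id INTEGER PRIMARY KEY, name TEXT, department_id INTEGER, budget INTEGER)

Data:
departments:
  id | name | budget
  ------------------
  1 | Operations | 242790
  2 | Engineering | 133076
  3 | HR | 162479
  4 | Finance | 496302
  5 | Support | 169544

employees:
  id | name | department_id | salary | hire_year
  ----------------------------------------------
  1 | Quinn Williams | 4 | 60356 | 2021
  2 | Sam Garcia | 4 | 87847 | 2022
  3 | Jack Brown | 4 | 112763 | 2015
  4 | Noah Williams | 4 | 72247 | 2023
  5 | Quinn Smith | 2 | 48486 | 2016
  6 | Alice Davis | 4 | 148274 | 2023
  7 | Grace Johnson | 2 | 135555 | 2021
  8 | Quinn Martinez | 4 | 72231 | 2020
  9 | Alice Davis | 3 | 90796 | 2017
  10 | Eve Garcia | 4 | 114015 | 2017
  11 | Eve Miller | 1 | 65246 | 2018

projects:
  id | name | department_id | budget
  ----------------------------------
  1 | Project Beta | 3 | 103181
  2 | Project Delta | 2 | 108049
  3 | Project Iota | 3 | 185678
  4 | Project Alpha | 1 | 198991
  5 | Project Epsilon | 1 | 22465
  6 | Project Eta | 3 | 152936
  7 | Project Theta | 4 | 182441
SELECT name, budget FROM projects WHERE budget > (SELECT AVG(budget) FROM projects)

Execution result:
name | budget
Project Iota | 185678
Project Alpha | 198991
Project Eta | 152936
Project Theta | 182441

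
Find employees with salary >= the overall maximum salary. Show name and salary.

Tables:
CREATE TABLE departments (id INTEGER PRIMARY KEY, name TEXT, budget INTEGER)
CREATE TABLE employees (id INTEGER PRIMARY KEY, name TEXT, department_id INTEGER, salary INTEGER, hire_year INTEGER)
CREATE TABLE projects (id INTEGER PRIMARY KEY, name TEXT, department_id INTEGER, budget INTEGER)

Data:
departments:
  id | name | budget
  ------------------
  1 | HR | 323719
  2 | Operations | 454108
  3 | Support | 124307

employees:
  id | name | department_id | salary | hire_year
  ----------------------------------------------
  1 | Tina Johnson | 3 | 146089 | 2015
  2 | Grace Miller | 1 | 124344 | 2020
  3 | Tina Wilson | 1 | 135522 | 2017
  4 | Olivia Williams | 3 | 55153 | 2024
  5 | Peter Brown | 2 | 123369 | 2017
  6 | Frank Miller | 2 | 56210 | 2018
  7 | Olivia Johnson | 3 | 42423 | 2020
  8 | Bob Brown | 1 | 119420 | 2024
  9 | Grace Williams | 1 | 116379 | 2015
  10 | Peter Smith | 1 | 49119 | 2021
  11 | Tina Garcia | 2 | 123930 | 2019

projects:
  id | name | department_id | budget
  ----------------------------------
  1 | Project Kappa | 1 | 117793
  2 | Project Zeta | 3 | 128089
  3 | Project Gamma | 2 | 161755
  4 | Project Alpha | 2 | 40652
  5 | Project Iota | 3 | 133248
SELECT name, salary FROM employees WHERE salary >= (SELECT MAX(salary) FROM employees)

Execution result:
name | salary
Tina Johnson | 146089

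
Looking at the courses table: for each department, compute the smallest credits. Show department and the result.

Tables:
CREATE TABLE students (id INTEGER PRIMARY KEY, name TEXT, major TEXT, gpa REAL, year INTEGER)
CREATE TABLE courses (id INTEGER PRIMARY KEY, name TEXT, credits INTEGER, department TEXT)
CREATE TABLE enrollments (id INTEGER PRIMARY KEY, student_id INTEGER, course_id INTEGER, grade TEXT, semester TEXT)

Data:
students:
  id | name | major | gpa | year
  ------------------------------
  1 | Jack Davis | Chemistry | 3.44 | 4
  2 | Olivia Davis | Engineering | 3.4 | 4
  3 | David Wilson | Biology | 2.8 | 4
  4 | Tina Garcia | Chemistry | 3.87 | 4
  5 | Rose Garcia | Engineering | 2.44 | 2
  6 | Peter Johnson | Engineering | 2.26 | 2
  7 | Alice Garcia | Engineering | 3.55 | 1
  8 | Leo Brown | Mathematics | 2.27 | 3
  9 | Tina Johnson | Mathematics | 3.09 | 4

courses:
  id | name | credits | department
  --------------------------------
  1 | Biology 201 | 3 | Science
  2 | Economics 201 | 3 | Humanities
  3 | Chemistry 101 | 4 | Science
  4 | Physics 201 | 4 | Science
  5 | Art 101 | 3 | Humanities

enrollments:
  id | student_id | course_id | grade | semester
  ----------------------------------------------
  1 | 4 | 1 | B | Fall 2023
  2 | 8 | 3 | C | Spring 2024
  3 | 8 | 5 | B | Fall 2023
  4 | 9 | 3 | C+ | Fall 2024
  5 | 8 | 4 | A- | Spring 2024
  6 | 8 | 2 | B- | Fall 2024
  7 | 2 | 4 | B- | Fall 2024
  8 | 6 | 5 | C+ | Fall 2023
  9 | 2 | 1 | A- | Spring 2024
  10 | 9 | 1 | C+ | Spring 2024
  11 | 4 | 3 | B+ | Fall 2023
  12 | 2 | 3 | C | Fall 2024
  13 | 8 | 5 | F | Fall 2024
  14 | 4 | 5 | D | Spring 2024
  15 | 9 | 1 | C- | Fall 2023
SELECT department, MIN(credits) AS min_credits FROM courses GROUP BY department

Execution result:
department | min_credits
Humanities | 3
Science | 3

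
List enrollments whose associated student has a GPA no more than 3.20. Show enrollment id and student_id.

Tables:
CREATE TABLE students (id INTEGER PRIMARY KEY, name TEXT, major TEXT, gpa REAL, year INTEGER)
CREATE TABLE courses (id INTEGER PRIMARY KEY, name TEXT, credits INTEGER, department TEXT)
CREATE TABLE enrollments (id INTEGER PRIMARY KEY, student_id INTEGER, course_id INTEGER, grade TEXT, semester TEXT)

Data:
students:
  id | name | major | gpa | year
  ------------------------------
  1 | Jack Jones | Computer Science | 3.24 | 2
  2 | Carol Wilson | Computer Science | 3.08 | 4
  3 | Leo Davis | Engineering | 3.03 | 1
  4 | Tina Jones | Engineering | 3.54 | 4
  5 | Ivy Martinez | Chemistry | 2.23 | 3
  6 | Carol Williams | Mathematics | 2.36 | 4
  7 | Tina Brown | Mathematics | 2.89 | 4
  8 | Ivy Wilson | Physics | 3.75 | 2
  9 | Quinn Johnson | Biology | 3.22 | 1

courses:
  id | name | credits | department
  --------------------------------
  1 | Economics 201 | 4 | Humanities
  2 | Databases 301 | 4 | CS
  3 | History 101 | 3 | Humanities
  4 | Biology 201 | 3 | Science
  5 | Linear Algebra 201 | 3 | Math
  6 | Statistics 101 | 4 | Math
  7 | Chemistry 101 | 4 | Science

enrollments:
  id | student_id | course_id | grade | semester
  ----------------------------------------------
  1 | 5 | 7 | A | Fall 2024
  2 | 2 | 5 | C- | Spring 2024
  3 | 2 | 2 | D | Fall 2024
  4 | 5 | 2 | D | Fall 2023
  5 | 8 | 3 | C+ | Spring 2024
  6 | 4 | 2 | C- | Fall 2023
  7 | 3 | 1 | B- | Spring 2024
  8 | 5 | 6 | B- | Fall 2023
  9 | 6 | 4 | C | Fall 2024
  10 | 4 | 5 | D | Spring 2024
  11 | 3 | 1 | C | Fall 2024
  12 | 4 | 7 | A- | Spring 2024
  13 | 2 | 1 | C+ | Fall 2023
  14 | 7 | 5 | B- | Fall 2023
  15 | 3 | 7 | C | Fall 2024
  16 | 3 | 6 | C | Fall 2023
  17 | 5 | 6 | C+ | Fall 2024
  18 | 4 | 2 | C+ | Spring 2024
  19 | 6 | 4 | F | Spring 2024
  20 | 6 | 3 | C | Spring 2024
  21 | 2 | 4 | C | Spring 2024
SELECT id, student_id FROM enrollments WHERE student_id IN (SELECT id FROM students WHERE gpa <= 3.2)

Execution result:
id | student_id
1 | 5
2 | 2
3 | 2
4 | 5
7 | 3
8 | 5
9 | 6
11 | 3
13 | 2
14 | 7
15 | 3
16 | 3
17 | 5
19 | 6
20 | 6
21 | 2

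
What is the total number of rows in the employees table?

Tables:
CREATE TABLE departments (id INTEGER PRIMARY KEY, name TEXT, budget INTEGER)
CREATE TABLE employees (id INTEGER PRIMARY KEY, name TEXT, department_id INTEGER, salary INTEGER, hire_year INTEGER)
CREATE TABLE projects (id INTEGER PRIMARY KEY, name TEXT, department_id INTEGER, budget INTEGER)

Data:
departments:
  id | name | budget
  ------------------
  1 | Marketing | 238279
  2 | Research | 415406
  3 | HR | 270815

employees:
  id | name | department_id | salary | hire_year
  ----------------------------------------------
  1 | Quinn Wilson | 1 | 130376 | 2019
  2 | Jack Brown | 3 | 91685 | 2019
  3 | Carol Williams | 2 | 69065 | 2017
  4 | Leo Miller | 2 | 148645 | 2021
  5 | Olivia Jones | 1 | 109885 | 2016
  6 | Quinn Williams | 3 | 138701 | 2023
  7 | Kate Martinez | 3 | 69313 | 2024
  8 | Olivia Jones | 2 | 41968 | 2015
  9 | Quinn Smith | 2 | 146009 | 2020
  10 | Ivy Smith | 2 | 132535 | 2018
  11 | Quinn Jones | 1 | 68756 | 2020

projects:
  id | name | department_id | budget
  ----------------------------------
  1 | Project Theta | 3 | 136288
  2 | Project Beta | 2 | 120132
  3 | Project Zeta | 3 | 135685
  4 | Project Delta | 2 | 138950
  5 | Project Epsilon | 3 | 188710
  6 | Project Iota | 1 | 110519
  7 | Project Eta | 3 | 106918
SELECT COUNT(*) FROM employees

Execution result:
11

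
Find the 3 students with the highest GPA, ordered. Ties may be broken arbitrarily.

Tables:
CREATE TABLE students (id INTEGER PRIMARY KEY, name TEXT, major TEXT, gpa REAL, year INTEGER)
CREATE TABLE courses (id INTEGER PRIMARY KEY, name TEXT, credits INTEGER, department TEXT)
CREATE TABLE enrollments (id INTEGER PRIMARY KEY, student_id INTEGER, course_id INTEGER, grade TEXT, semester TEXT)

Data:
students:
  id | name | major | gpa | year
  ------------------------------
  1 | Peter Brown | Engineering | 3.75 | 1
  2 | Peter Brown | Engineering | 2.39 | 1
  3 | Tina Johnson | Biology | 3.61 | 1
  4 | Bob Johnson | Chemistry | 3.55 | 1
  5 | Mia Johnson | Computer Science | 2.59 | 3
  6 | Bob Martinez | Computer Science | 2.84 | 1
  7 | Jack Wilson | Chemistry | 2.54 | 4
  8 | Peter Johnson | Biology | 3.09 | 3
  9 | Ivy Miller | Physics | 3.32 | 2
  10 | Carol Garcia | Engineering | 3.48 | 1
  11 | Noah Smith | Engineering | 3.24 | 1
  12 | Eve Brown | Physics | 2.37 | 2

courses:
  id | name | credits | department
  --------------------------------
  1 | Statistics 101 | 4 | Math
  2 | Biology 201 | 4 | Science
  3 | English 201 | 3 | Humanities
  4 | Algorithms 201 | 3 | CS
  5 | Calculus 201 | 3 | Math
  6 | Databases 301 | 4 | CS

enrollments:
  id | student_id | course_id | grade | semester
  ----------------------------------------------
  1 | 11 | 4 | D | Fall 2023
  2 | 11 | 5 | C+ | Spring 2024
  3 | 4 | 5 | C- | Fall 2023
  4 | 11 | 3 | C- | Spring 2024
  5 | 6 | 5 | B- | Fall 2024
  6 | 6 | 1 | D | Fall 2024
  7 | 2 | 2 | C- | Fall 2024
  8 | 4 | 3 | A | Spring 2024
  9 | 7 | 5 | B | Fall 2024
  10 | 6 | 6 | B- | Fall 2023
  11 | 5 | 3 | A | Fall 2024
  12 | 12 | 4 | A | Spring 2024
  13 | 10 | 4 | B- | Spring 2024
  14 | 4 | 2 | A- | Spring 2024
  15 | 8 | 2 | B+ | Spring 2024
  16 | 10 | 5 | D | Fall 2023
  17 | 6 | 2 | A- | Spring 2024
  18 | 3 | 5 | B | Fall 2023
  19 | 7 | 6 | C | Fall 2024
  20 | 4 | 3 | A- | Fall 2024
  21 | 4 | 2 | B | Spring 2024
SELECT name, gpa FROM students ORDER BY gpa DESC LIMIT 3

Execution result:
name | gpa
Peter Brown | 3.75
Tina Johnson | 3.61
Bob Johnson | 3.55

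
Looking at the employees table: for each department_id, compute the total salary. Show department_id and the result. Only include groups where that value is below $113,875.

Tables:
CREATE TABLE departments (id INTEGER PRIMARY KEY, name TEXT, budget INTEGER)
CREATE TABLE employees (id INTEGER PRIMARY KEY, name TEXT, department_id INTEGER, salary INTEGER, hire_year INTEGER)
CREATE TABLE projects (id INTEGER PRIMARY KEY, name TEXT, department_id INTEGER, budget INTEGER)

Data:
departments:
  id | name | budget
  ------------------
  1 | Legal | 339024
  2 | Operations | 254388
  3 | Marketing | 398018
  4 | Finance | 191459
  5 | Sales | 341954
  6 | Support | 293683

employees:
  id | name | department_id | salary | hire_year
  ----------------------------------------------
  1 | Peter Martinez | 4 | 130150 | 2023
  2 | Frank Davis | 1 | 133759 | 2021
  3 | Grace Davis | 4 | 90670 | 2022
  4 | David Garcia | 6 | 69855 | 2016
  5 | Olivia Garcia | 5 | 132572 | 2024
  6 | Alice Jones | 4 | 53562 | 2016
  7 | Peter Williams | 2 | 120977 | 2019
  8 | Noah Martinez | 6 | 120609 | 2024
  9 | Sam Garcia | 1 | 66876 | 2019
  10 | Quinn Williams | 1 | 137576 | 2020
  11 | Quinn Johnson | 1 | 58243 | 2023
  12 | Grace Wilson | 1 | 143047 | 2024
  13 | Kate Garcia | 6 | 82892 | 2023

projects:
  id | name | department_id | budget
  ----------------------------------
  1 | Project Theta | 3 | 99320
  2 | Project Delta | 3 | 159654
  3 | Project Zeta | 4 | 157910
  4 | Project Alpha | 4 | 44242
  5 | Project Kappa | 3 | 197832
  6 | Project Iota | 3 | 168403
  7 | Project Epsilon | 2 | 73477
SELECT department_id, SUM(salary) AS sum_salary FROM employees GROUP BY department_id HAVING SUM(salary) < 113875

Execution result:
(no rows)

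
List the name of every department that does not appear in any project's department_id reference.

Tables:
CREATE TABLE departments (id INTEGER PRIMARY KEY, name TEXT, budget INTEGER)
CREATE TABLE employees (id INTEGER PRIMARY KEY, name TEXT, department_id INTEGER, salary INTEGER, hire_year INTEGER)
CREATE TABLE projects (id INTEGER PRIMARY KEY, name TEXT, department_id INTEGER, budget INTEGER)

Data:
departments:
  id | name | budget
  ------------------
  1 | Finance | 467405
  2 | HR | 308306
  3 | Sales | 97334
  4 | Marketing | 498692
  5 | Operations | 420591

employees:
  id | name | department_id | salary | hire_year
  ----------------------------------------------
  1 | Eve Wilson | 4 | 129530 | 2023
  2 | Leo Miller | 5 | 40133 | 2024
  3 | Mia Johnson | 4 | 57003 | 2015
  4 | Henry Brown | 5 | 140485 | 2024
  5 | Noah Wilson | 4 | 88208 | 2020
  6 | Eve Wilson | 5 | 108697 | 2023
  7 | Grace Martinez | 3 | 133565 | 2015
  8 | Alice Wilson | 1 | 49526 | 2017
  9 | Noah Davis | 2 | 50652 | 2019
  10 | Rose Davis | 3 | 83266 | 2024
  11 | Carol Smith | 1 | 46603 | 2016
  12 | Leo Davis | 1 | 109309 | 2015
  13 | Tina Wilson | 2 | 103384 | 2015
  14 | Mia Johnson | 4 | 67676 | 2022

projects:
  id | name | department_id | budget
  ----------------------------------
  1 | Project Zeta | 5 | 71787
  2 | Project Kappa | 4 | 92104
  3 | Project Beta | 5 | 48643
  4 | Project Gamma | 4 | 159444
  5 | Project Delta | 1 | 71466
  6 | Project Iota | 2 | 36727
SELECT p.name FROM departments p LEFT JOIN projects c ON c.department_id = p.id WHERE c.id IS NULL

Execution result:
Sales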